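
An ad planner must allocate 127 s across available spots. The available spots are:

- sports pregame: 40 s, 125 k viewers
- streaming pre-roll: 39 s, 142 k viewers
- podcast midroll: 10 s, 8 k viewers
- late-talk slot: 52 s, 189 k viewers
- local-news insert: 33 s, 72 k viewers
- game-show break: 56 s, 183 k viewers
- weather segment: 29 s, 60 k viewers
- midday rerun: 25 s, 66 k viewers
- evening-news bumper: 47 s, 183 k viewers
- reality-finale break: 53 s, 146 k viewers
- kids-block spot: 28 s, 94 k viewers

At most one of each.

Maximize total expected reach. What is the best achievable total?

By expected reach per s: evening-news bumper 3.89, streaming pre-roll 3.64, late-talk slot 3.63, kids-block spot 3.36 lead.
The ratio heuristic lands on streaming pre-roll + podcast midroll + evening-news bumper + kids-block spot (427) but leaves 3 s idle.
Replace streaming pre-roll and podcast midroll with late-talk slot: the trade gains 39 net, giving 466 at 127 s.

466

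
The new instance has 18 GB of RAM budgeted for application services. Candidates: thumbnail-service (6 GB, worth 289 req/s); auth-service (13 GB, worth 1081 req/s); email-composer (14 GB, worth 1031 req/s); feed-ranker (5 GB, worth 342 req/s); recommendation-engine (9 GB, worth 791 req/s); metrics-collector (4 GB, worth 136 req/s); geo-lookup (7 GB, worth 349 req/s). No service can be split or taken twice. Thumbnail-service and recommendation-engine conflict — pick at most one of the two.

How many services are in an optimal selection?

2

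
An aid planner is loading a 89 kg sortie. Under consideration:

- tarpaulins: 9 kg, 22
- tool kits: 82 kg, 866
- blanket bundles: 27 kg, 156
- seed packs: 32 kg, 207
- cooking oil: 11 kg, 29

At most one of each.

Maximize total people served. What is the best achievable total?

By people served per kg: tool kits 10.56, seed packs 6.47, blanket bundles 5.78, cooking oil 2.64 lead.
The ratio ordering already packs tightly: tool kits, 82 kg, 866.
The closest alternative, tarpaulins + blanket bundles + seed packs + cooking oil, reaches only 414.

866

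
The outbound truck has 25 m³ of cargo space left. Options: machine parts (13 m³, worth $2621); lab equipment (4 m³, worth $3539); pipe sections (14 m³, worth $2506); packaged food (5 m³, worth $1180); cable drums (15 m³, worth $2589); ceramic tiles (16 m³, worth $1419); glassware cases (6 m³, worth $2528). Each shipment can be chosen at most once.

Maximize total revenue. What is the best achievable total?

Greedy by ratio would take lab equipment + packaged food + glassware cases: 15 m³ used, total 7247.
The 5 m³ tied up in packaged food is better spent on machine parts — total rises to 8688 (23 m³).
No other feasible combination exceeds 8688.

8688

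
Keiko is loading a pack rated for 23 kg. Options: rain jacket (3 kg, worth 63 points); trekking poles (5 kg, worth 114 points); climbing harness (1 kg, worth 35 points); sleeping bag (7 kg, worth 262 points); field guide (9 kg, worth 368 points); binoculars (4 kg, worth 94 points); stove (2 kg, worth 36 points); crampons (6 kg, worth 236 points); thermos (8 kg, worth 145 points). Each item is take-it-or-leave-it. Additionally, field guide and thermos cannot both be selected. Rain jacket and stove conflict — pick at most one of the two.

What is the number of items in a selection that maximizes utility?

Best achievable utility is 901.
One optimal bundle: climbing harness + sleeping bag + field guide + crampons (23 kg).
Any selection reaching 901 contains exactly 4 items.

4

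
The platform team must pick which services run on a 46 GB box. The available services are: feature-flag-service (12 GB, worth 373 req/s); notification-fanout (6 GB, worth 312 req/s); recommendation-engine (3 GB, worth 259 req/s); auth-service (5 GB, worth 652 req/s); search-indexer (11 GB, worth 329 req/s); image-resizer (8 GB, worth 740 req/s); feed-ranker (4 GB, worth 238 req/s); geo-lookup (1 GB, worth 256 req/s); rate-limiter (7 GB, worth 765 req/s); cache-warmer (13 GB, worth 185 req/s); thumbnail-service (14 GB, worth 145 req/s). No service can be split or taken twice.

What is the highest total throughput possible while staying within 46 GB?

3595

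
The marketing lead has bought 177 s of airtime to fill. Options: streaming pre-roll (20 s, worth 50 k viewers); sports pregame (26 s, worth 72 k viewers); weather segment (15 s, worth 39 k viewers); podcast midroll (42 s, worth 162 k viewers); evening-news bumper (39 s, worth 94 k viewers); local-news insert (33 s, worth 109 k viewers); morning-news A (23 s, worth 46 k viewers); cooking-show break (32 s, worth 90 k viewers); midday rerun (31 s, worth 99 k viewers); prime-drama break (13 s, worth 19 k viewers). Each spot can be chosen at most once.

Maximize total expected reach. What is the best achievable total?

554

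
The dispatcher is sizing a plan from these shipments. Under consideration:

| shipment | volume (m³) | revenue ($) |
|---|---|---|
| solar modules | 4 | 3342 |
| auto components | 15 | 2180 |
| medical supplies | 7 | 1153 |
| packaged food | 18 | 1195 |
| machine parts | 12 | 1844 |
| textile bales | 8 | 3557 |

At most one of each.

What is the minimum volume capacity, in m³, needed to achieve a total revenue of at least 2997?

4

Need the lightest bundle worth ≥ 2997.
solar modules reaches 3342 using 4 m³.
Below 4 m³ the best achievable stays under 2997.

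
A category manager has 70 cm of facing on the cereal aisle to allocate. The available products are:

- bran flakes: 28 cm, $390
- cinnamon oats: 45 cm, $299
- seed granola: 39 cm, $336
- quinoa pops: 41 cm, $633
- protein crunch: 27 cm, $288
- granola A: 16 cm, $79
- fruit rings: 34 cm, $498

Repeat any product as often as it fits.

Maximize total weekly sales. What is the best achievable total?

1023

Ranking by ratio (weekly sales/cm): quinoa pops 15.44, fruit rings 14.65, bran flakes 13.93, protein crunch 10.67.
Bran flakes + quinoa pops uses 69 of the 70 cm and totals 1023.
Every other selection either busts 70 cm or fails to beat 1023.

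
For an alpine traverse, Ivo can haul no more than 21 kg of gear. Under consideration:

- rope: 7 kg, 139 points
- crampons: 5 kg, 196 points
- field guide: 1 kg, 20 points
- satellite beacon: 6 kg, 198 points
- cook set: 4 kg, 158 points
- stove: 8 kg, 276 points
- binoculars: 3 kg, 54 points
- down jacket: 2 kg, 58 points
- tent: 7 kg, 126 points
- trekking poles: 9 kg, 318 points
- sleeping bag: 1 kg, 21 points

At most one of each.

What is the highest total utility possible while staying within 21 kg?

752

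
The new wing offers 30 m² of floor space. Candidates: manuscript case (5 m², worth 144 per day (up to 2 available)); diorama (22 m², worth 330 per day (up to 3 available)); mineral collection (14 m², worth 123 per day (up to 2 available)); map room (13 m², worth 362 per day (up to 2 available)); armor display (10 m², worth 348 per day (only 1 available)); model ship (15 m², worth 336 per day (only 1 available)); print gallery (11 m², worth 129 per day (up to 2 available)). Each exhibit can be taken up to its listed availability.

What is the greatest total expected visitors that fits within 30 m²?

Filling by ratio: 2×manuscript case + armor display for 636, with 10 m² left unused.
Replace manuscript case with map room: the trade gains 218 net, giving 854 at 28 m².
That's the maximum — no swap from here does better than 854.

854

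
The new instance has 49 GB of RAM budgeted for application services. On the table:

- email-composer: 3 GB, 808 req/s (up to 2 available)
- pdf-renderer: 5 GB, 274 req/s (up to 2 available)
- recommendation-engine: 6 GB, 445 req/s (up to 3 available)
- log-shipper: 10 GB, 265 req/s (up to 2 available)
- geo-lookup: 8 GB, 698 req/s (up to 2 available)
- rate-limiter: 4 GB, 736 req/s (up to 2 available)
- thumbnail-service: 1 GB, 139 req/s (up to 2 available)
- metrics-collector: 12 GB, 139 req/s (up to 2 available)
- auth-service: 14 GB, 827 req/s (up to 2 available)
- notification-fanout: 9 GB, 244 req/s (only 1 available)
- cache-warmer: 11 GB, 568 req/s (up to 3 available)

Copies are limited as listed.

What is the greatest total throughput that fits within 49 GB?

5958

A density-first pass picks 2×email-composer + pdf-renderer + 2×recommendation-engine + 2×geo-lookup + 2×rate-limiter + 2×thumbnail-service — 5926 at 49 GB.
Dropping pdf-renderer and thumbnail-service frees 6 GB; slotting in recommendation-engine (6 GB) lifts the total to 5958 at 49 GB.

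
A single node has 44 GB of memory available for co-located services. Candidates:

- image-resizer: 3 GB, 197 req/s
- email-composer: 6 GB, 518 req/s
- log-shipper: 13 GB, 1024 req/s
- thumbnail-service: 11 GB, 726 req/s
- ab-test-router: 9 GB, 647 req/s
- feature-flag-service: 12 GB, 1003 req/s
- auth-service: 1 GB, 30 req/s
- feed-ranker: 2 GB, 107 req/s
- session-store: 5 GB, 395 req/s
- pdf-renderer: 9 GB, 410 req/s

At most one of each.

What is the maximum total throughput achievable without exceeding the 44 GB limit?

Greedy by ratio would take image-resizer + email-composer + log-shipper + feature-flag-service + auth-service + feed-ranker + session-store: 42 GB used, total 3274.
The 7 GB tied up in feed-ranker and session-store is better spent on ab-test-router — total rises to 3419 (44 GB).

3419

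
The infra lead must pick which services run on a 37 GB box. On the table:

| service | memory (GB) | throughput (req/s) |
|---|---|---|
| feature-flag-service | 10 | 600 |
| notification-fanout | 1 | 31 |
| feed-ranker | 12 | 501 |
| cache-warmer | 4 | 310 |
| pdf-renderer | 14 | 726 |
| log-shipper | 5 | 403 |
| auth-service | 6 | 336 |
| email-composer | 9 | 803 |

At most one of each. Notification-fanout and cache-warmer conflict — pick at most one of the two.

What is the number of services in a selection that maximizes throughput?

Best achievable throughput is 2452.
feature-flag-service + cache-warmer + log-shipper + auth-service + email-composer hits 2452 at 34 GB.
Every optimal selection uses 5 services.

5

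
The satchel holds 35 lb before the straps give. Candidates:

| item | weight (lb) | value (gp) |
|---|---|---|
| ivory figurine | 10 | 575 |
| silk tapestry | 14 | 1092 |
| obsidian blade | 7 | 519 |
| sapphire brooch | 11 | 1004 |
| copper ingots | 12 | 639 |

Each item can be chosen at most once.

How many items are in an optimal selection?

3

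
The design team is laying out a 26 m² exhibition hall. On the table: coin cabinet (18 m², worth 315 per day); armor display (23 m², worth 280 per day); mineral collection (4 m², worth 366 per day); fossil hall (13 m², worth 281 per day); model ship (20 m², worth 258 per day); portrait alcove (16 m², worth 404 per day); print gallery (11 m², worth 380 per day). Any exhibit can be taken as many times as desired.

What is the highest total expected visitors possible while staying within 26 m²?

Density check — mineral collection 91.50, print gallery 34.55, portrait alcove 25.25 are the best per m².
The ratio ordering already packs tightly: 6×mineral collection, 24 m², 2196.

2196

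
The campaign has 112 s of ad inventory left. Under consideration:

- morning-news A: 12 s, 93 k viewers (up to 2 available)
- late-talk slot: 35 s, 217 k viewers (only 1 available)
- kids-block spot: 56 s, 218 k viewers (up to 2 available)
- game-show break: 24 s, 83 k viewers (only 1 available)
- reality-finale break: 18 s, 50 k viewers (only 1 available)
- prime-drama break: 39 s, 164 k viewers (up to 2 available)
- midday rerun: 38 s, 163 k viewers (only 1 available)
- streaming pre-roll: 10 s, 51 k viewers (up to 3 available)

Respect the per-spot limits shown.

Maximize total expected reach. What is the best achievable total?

Taking the top-ratio spots first gives 2×morning-news A + late-talk slot + reality-finale break + 3×streaming pre-roll for 606 (107 s).
Dropping reality-finale break and 2×streaming pre-roll frees 38 s; slotting in prime-drama break (39 s) lifts the total to 618 at 108 s.

618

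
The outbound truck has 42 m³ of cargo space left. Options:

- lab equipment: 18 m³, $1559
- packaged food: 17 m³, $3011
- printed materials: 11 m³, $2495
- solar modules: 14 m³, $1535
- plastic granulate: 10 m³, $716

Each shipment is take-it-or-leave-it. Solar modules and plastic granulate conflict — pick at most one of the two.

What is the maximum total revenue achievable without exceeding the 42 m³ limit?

By revenue per m³: printed materials 226.82, packaged food 177.12, solar modules 109.64, lab equipment 86.61 lead.
The ratio ordering already packs tightly: packaged food + printed materials + solar modules, 42 m³, 7041.
Every other selection either busts 42 m³ or breaks a pairing rule or fails to beat 7041.

7041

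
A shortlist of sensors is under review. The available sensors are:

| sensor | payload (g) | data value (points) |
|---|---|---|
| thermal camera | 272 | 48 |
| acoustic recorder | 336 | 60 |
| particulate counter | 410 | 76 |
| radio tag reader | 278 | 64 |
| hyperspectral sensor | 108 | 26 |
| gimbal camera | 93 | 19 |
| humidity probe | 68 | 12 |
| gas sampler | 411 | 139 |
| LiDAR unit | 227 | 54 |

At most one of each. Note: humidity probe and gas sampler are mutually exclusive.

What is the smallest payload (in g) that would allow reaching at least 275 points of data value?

Look for the lowest-payload combination reaching 275.
Taking radio tag reader + gimbal camera + gas sampler + LiDAR unit gives 276 (≥ 275) for 1009 g.
Below 1009 g the best achievable stays under 275.

1009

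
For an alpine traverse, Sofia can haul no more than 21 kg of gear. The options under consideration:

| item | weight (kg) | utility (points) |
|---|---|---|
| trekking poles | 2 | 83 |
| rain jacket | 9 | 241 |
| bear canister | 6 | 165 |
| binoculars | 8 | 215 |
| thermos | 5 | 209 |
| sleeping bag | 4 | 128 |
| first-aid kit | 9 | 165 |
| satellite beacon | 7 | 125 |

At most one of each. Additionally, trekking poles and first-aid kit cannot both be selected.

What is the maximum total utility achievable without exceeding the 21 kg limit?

The ratio heuristic lands on trekking poles + bear canister + thermos + sleeping bag (585) but leaves 4 kg idle.
Replace sleeping bag with binoculars: the trade gains 87 net, giving 672 at 21 kg.

672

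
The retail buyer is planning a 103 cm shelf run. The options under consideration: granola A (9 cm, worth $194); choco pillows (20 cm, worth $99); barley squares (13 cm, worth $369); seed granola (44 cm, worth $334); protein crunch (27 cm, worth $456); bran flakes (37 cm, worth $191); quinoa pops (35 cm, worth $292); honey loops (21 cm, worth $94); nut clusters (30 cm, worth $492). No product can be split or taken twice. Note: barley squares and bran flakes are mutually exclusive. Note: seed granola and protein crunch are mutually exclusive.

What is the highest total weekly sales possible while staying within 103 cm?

1610

By weekly sales per cm: barley squares 28.38, granola A 21.56, protein crunch 16.89, nut clusters 16.40 lead.
The ratio ordering already packs tightly: granola A + choco pillows + barley squares + protein crunch + nut clusters, 99 cm, 1610.
Every other selection either busts 103 cm or breaks a pairing rule or fails to beat 1610.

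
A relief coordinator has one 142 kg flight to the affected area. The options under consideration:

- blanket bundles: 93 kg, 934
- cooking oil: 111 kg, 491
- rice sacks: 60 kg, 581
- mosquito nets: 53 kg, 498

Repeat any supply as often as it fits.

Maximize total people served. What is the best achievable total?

1162

Greedy by ratio would take blanket bundles: 93 kg used, total 934.
The 93 kg tied up in blanket bundles is better spent on 2×rice sacks — total rises to 1162 (120 kg).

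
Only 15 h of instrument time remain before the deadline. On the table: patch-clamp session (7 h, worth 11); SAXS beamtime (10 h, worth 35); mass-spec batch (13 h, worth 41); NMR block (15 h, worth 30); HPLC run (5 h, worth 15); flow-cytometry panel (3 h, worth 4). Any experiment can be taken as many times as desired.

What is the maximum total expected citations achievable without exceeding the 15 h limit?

Taking SAXS beamtime + HPLC run: 15 h used, 50 in expected citations.

50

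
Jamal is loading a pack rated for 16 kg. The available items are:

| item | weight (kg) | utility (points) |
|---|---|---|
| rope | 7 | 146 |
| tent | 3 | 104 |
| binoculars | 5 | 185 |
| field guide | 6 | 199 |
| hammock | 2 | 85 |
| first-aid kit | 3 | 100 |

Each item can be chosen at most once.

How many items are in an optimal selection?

The maximum utility within 16 kg is 573.
tent + binoculars + field guide + hammock hits 573 at 16 kg.
Every optimal selection uses 4 items.

4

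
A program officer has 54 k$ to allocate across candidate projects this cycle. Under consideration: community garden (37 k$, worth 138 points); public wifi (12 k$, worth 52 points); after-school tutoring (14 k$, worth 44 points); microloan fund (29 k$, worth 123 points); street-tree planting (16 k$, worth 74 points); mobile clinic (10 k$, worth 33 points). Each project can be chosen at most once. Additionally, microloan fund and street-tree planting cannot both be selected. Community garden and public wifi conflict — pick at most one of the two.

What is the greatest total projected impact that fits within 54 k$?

Filling by ratio: public wifi + after-school tutoring + street-tree planting + mobile clinic for 203, with 2 k$ left unused.
Replace public wifi and after-school tutoring and mobile clinic with community garden: the trade gains 9 net, giving 212 at 53 k$.
The spare 1 k$ is too small for any remaining project, and no feasible exchange beats 212.

212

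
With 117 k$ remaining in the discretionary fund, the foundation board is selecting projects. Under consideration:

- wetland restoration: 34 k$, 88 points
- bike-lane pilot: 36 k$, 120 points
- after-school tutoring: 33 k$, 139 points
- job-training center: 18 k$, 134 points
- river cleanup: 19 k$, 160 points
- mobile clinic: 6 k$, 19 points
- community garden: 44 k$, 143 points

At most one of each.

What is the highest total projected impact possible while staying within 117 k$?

Taking the top-ratio projects first gives bike-lane pilot + after-school tutoring + job-training center + river cleanup + mobile clinic for 572 (112 k$).
Dropping bike-lane pilot and mobile clinic frees 42 k$; slotting in community garden (44 k$) lifts the total to 576 at 114 k$.
No other feasible combination exceeds 576.

576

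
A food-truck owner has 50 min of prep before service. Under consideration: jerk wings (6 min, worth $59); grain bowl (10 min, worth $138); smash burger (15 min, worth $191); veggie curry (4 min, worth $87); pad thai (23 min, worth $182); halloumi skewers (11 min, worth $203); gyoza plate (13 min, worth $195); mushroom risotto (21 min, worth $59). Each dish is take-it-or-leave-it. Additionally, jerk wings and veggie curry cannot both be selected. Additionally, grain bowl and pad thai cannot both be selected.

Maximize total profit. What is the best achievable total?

727

Density check — veggie curry 21.75, halloumi skewers 18.45, gyoza plate 15.00 are the best per min.
Taking grain bowl + smash burger + halloumi skewers + gyoza plate: 49 min used, 727 in profit.
Nothing else feasible within 50 min beats 727.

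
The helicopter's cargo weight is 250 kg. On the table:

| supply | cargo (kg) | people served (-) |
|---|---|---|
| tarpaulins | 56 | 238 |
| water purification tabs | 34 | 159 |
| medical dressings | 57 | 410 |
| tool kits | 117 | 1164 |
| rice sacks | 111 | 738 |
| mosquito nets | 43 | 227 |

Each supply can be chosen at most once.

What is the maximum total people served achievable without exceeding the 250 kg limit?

The ratio heuristic lands on medical dressings + tool kits + mosquito nets (1801) but leaves 33 kg idle.
The 100 kg tied up in medical dressings and mosquito nets is better spent on rice sacks — total rises to 1902 (228 kg).

1902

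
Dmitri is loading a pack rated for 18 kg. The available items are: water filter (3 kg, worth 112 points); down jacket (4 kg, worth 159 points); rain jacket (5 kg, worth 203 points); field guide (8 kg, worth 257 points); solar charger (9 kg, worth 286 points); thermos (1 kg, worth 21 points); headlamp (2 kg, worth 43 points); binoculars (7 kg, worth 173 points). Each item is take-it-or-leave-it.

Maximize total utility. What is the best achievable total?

Density check — rain jacket 40.60, down jacket 39.75, water filter 37.33 are the best per kg.
The ratio heuristic lands on water filter + down jacket + rain jacket + thermos + headlamp (538) but leaves 3 kg idle.
The 6 kg tied up in water filter and thermos and headlamp is better spent on solar charger — total rises to 648 (18 kg).

648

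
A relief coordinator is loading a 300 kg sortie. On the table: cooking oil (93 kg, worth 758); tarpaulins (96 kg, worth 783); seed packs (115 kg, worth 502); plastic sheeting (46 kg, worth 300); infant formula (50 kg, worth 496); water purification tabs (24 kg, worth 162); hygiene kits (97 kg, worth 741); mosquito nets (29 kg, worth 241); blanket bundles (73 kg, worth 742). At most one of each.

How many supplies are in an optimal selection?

5

Best achievable people served is 2562.
tarpaulins + plastic sheeting + infant formula + mosquito nets + blanket bundles hits 2562 at 294 kg.
All optima have 5 supplies.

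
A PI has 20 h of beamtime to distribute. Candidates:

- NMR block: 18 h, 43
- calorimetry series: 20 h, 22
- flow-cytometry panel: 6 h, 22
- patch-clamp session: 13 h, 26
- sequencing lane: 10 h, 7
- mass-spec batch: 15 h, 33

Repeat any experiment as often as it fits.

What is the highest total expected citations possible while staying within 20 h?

66

By expected citations per h: flow-cytometry panel 3.67, NMR block 2.39, mass-spec batch 2.20 lead.
Best packing: 3×flow-cytometry panel — 18 h, 66 total.
No other feasible combination exceeds 66.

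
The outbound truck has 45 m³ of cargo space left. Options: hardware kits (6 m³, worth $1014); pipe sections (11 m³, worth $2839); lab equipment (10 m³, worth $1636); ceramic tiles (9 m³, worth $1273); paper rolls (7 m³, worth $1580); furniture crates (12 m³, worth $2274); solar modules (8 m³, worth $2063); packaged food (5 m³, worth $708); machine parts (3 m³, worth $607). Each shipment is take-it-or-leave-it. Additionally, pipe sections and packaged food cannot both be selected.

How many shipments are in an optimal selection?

Best achievable revenue is 9770.
For example hardware kits + pipe sections + paper rolls + furniture crates + solar modules achieves it, using 44 m³.
Every optimal selection uses 5 shipments.

5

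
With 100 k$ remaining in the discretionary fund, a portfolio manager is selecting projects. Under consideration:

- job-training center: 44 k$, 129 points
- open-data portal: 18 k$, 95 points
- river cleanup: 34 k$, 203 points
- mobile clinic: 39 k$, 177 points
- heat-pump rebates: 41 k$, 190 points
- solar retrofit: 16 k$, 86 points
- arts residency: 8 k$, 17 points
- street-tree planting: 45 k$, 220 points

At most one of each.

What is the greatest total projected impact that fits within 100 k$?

518

Density check — river cleanup 5.97, solar retrofit 5.38, open-data portal 5.28 are the best per k$.
A density-first pass picks open-data portal + river cleanup + solar retrofit + arts residency — 401 at 76 k$.
Dropping solar retrofit and arts residency frees 24 k$; slotting in street-tree planting (45 k$) lifts the total to 518 at 97 k$.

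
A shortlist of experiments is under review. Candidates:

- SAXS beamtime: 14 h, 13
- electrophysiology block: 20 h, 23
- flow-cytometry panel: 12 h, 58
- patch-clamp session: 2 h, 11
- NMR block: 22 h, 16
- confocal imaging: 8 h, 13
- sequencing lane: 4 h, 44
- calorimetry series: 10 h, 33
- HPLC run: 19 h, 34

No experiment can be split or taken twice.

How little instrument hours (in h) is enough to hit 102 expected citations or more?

Need the lightest bundle worth ≥ 102.
flow-cytometry panel + sequencing lane reaches 102 using 16 h.
Any bundle with less than 16 h falls short of 102.

16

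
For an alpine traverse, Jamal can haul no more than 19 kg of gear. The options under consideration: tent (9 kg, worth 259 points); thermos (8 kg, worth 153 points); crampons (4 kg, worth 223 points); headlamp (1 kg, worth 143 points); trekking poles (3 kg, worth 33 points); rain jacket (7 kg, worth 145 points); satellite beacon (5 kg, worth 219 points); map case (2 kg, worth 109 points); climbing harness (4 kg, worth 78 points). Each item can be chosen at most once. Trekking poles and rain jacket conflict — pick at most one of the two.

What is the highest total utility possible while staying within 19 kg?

844

By utility per kg: headlamp 143.00, crampons 55.75, map case 54.50 lead.
A density-first pass picks crampons + headlamp + rain jacket + satellite beacon + map case — 839 at 19 kg.
The 9 kg tied up in rain jacket and map case is better spent on tent — total rises to 844 (19 kg).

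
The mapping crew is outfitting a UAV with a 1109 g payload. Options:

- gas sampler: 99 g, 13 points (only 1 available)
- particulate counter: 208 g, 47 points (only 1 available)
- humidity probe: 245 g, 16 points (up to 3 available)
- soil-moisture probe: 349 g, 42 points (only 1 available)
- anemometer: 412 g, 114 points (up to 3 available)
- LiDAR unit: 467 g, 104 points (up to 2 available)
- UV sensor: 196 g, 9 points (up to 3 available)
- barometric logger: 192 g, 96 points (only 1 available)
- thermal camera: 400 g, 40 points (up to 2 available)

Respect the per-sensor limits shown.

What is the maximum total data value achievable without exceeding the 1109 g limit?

324

Ranking by ratio (data value/g): barometric logger 0.50, anemometer 0.28, particulate counter 0.23.
Best packing: 2×anemometer + barometric logger — 1016 g, 324 total.
No other feasible combination exceeds 324.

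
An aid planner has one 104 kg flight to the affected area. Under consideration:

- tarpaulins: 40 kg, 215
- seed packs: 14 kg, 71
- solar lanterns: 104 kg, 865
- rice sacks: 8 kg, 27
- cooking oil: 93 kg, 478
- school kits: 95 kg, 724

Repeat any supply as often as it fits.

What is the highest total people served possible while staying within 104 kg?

Solar lanterns uses 104 of the 104 kg and totals 865.
No other feasible combination exceeds 865.

865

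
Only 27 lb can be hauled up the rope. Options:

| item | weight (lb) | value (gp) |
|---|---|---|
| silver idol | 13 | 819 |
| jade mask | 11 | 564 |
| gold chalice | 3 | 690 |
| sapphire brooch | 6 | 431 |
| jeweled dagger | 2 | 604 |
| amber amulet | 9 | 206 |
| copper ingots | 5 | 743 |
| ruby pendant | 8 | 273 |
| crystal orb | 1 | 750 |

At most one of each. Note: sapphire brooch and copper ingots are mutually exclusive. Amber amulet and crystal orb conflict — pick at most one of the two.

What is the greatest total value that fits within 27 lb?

Ranking by ratio (value/lb): crystal orb 750.00, jeweled dagger 302.00, gold chalice 230.00, copper ingots 148.60.
Taking silver idol + gold chalice + jeweled dagger + copper ingots + crystal orb: 24 lb used, 3606 in value.
Next best is jade mask + gold chalice + jeweled dagger + copper ingots + crystal orb at 3351 (22 lb) — short by 255.

3606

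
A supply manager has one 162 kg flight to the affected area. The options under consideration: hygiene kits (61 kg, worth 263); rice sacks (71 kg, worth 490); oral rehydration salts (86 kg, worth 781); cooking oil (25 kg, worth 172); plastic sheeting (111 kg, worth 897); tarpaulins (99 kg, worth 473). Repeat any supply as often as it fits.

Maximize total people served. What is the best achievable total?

Ranking by ratio (people served/kg): oral rehydration salts 9.08, plastic sheeting 8.08, rice sacks 6.90.
Greedy by ratio would take rice sacks + oral rehydration salts: 157 kg used, total 1271.
Dropping rice sacks frees 71 kg; slotting in 3×cooking oil (75 kg) lifts the total to 1297 at 161 kg.
No other feasible combination exceeds 1297.

1297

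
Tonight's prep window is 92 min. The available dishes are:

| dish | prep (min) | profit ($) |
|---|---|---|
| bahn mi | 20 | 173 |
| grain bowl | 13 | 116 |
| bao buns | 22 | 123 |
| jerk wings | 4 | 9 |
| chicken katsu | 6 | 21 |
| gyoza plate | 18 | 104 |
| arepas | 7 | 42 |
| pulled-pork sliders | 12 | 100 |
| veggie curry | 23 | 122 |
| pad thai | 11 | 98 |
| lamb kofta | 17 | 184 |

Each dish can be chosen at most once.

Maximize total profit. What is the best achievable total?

A density-first pass picks bahn mi + grain bowl + jerk wings + chicken katsu + arepas + pulled-pork sliders + pad thai + lamb kofta — 743 at 90 min.
Dropping jerk wings and chicken katsu and arepas frees 17 min; slotting in gyoza plate (18 min) lifts the total to 775 at 91 min.
That's the maximum — no swap from here does better than 775.

775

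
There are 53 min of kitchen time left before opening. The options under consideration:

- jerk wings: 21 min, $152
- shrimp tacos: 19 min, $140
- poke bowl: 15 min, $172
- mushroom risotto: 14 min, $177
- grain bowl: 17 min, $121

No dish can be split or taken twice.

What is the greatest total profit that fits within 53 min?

Taking the top-ratio dishes first gives shrimp tacos + poke bowl + mushroom risotto for 489 (48 min).
The 19 min tied up in shrimp tacos is better spent on jerk wings — total rises to 501 (50 min).

501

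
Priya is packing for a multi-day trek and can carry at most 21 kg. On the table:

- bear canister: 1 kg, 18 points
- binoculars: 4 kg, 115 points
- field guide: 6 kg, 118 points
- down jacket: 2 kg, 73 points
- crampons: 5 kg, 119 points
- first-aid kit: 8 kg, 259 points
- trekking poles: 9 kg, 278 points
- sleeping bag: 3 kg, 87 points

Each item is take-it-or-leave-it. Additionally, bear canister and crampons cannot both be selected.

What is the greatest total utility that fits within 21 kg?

652

The ratio heuristic lands on bear canister + down jacket + first-aid kit + trekking poles (628) but leaves 1 kg idle.
The 3 kg tied up in bear canister and down jacket is better spent on binoculars — total rises to 652 (21 kg).
No other feasible combination exceeds 652.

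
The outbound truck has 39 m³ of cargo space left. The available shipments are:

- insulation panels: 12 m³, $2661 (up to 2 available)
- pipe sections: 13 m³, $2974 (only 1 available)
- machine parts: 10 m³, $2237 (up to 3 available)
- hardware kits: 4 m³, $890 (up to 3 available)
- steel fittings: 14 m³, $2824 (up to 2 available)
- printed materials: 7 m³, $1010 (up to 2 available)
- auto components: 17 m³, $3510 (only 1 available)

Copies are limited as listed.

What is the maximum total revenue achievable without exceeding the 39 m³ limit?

Greedy by ratio would take pipe sections + 2×machine parts + hardware kits: 37 m³ used, total 8338.
Dropping machine parts frees 10 m³; slotting in insulation panels (12 m³) lifts the total to 8762 at 39 m³.

8762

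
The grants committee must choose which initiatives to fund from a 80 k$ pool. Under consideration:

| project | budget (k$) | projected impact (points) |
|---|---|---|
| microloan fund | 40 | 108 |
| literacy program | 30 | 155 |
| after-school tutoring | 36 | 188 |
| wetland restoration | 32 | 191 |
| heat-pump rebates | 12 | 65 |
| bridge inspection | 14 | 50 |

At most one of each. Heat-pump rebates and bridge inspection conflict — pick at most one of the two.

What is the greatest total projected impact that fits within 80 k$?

444

After-school tutoring + wetland restoration + heat-pump rebates uses 80 of the 80 k$ and totals 444.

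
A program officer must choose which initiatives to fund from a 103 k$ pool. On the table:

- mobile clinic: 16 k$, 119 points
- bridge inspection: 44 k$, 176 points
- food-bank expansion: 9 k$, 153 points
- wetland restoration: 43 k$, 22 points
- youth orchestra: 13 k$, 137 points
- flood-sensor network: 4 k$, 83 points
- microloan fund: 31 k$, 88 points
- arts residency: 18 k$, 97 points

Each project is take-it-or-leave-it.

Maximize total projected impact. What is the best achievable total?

682

Greedy by ratio would take mobile clinic + food-bank expansion + youth orchestra + flood-sensor network + microloan fund + arts residency: 91 k$ used, total 677.
The 35 k$ tied up in flood-sensor network and microloan fund is better spent on bridge inspection — total rises to 682 (100 k$).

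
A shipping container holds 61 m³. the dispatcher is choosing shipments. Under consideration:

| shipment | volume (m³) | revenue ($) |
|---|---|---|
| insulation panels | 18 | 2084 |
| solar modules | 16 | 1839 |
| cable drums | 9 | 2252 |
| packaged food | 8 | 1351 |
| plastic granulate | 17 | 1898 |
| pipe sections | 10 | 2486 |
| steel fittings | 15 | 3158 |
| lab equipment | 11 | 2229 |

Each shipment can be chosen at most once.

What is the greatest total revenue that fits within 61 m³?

11964

Filling by ratio: cable drums + packaged food + pipe sections + steel fittings + lab equipment for 11476, with 8 m³ left unused.
Replace packaged food with solar modules: the trade gains 488 net, giving 11964 at 61 m³.
Runner-up cable drums + packaged food + pipe sections + steel fittings + lab equipment tops out at 11476.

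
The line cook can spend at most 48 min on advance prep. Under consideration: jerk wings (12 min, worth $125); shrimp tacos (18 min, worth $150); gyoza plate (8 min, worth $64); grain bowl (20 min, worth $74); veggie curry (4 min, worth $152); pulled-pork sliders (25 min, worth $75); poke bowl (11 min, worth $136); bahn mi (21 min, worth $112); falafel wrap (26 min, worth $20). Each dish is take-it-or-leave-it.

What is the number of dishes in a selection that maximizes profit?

4

The maximum profit within 48 min is 563.
jerk wings + shrimp tacos + veggie curry + poke bowl hits 563 at 45 min.
All optima have 4 dishes.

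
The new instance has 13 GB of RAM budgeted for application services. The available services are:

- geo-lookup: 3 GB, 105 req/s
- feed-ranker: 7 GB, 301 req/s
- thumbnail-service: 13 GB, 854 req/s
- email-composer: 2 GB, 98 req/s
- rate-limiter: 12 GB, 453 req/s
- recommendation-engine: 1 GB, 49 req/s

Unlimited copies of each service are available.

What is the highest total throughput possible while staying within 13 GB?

Taking thumbnail-service: 13 GB used, 854 in throughput.

854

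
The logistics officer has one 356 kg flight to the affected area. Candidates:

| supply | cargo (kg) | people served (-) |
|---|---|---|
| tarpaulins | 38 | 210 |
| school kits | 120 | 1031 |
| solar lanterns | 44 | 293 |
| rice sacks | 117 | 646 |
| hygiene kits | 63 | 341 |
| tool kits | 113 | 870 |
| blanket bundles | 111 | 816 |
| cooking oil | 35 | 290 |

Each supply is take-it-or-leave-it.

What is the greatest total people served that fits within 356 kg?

Taking the top-ratio supplies first gives tarpaulins + school kits + solar lanterns + tool kits + cooking oil for 2694 (350 kg).
Replace tarpaulins and solar lanterns and cooking oil with blanket bundles: the trade gains 23 net, giving 2717 at 344 kg.
Runner-up tarpaulins + school kits + solar lanterns + tool kits + cooking oil tops out at 2694.

2717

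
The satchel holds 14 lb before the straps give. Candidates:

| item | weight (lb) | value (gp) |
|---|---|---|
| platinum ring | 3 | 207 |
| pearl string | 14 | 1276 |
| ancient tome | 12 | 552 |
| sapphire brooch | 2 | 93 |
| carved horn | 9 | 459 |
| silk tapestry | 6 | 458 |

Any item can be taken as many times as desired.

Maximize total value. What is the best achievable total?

Taking pearl string: 14 lb used, 1276 in value.
That's the maximum — no swap from here does better than 1276.

1276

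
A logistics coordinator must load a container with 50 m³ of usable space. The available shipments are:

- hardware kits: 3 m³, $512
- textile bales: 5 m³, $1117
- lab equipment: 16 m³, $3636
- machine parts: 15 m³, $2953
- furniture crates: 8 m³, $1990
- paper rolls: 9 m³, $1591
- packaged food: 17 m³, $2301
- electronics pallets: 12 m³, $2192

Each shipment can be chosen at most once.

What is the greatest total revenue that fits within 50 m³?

10526

A density-first pass picks hardware kits + textile bales + lab equipment + machine parts + furniture crates — 10208 at 47 m³.
Replace hardware kits and machine parts with paper rolls + electronics pallets: the trade gains 318 net, giving 10526 at 50 m³.
No other feasible combination exceeds 10526.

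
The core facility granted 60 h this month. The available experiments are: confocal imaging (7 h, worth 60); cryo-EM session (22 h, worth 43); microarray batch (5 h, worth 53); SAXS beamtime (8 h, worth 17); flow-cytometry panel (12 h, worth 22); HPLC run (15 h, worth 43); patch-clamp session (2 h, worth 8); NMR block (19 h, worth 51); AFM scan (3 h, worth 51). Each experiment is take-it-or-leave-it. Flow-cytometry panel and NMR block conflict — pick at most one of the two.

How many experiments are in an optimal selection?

The maximum expected citations within 60 h is 283.
For example confocal imaging + microarray batch + SAXS beamtime + HPLC run + patch-clamp session + NMR block + AFM scan achieves it, using 59 h.
All optima have 7 experiments.

7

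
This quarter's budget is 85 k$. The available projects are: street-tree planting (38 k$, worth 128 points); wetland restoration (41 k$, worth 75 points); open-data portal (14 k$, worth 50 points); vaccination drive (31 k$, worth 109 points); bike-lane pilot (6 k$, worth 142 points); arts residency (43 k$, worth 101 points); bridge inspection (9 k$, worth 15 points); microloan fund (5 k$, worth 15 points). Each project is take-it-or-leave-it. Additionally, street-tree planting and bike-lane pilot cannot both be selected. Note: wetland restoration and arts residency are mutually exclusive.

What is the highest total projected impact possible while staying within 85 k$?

367

Density check — bike-lane pilot 23.67, open-data portal 3.57, vaccination drive 3.52, street-tree planting 3.37 are the best per k$.
Greedy by ratio would take open-data portal + vaccination drive + bike-lane pilot + bridge inspection + microloan fund: 65 k$ used, total 331.
Dropping open-data portal and bridge inspection frees 23 k$; slotting in arts residency (43 k$) lifts the total to 367 at 85 k$.
Runner-up vaccination drive + bike-lane pilot + arts residency tops out at 352.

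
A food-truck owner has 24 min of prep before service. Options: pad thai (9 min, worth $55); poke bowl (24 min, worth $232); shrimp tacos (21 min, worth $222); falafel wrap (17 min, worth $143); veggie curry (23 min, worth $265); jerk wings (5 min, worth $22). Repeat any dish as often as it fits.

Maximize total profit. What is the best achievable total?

Best packing: veggie curry — 23 min, 265 total.
The spare 1 min is too small for any remaining dish, and no exchange beats 265.

265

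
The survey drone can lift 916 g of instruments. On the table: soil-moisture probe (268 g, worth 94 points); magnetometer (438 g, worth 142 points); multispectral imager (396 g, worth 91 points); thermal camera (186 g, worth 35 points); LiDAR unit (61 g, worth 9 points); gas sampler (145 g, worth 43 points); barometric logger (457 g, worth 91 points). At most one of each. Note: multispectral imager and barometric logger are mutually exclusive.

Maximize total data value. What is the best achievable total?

288

Best packing: soil-moisture probe + magnetometer + LiDAR unit + gas sampler — 912 g, 288 total.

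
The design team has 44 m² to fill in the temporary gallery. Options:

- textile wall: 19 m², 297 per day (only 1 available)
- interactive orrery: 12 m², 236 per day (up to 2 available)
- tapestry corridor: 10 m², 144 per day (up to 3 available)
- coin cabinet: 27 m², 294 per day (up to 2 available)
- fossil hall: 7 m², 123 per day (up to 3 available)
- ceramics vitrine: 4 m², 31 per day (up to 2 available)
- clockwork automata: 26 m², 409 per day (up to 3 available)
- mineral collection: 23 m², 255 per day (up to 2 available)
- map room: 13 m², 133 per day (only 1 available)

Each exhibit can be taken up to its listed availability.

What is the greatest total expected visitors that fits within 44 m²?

The ratio heuristic lands on 2×interactive orrery + 2×fossil hall + ceramics vitrine (749) but leaves 2 m² idle.
Dropping 2×fossil hall and ceramics vitrine frees 18 m²; slotting in textile wall (19 m²) lifts the total to 769 at 43 m².

769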